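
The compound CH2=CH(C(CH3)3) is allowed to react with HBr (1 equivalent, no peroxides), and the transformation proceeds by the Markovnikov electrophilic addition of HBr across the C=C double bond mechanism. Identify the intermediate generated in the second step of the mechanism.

Step 1: Electrophilic addition begins with the π(C=C) electrons forming a bond to the proton of HBr. Following Markovnikov's rule, the resulting cation is secondary. The H–Br bond breaks heterolytically, releasing Br⁻.
Step 2: A methyl group with its bonding pair migrates from the adjacent tert-butyl carbon to the cationic centre — a 1,2-methyl shift — upgrading the secondary cation to a tertiary one.
After step 2 the species present is a tertiary carbocation.

tertiary carbocation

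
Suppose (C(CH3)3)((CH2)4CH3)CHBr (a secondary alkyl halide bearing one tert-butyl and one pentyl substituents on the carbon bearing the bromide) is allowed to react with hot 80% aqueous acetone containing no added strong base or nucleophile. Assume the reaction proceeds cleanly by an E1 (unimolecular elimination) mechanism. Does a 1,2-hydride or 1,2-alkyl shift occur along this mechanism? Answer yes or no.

yes

The first-formed carbocation is secondary.
The adjacent tert-butyl carbon has no hydrogen but bears methyl groups; migration of one methyl with its bonding pair (a 1,2-methyl shift) places the charge on a tertiary centre.
Tertiary is more stable than secondary, so the shift occurs.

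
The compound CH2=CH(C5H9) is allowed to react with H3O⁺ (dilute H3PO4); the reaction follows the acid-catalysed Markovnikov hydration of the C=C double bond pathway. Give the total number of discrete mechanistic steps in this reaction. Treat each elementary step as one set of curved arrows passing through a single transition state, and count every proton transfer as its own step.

4

Step 1: The π electrons of the C=C bond attack a proton of H3O⁺; Markovnikov addition places the new C–H on the less-substituted alkene carbon, so the positive charge ends up on the more-substituted carbon — a secondary carbocation. H2O is released.
Step 2: Carbocation rearrangement: a 1,2-hydride shift from the adjacent cyclopentyl carbon converts the initially-formed secondary cation into the more stable tertiary cation.
Step 3: Water acts as the nucleophile: an oxygen lone pair bonds to the cationic carbon, giving an oxonium-ion intermediate.
Step 4: Deprotonation of the oxonium ion by a water molecule delivers the neutral alcohol and regenerates the acid catalyst.
Total: 4 elementary steps.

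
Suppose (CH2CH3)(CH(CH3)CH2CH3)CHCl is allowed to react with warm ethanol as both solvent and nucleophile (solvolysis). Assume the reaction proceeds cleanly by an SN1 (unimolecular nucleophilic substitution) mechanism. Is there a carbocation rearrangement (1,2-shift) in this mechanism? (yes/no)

yes

The first-formed carbocation is secondary.
The adjacent sec-butyl carbon already bears 2 other carbon substituents and has a hydrogen to migrate; after a 1,2-hydride shift from that carbon the positive charge sits on a tertiary centre.
Tertiary is more stable than secondary, so the shift occurs.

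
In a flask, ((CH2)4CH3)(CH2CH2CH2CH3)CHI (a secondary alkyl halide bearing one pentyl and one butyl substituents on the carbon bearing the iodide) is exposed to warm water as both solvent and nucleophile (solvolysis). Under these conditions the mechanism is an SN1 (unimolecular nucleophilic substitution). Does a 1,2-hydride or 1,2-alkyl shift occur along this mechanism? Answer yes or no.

The first-formed carbocation is secondary.
No single 1,2-shift to an adjacent carbon would produce a more-substituted cation than the one already present, so no rearrangement occurs.

no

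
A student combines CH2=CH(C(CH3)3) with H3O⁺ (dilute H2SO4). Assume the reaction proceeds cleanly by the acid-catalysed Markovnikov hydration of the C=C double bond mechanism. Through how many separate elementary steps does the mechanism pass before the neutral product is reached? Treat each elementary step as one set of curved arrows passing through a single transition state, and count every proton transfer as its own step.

Step 1: Electrophilic addition begins with the π(C=C) electrons forming a bond to the proton of H3O⁺. Following Markovnikov's rule, the resulting cation is secondary. H2O is released.
Step 2: A 1,2-methyl shift from the adjacent tert-butyl carbon moves the positive charge from the secondary centre to an adjacent carbon, generating a more stable tertiary carbocation.
Step 3: A lone pair on the oxygen of H2O attacks the carbocation, forming a C–O bond and an oxonium ion (a protonated alcohol).
Step 4: Proton transfer from the O–H of the oxonium ion to H2O completes the catalytic cycle and yields the alcohol.
Total: 4 elementary steps.

4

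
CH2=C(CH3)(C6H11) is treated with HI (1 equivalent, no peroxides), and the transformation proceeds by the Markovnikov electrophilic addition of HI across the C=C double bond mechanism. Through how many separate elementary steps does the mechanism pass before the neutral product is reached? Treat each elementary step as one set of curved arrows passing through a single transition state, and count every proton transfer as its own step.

Step 1: Protonation of the alkene by HI: the π bond acts as the nucleophile and picks up H⁺, giving the more stable (Markovnikov) tertiary carbocation. The H–I bond breaks heterolytically, releasing I⁻.
(No 1,2-shift: no single shift to an adjacent carbon would give a more stable cation.)
Step 2: Nucleophilic attack by I⁻ on the carbocation completes the addition, giving R–I.
Total: 2 elementary steps.

2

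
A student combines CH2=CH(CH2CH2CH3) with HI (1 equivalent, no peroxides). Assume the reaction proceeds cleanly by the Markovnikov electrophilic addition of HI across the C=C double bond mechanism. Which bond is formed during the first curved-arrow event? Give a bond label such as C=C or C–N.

C–H

Step 1: Protonation of the alkene by HI: the π bond acts as the nucleophile and picks up H⁺, giving the more stable (Markovnikov) secondary carbocation. The H–I bond breaks heterolytically, releasing I⁻.
The bond formed in this step is the C–H bond.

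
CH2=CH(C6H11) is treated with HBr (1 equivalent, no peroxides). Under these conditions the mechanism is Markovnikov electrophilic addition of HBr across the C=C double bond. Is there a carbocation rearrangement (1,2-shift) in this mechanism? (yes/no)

yes

The first-formed carbocation is secondary.
The adjacent cyclohexyl carbon already bears 2 other carbon substituents and has a hydrogen to migrate; after a 1,2-hydride shift from that carbon the positive charge sits on a tertiary centre.
Tertiary is more stable than secondary, so the shift occurs.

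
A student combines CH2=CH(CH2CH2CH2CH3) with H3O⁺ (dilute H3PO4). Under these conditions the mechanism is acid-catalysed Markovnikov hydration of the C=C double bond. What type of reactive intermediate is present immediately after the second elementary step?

oxonium ion

Step 1: Protonation of the alkene by H3O⁺: the π bond acts as the nucleophile and picks up H⁺, giving the more stable (Markovnikov) secondary carbocation. H2O is released.
Step 2: Nucleophilic capture of the cation by H2O produces the protonated alcohol (an oxonium ion).
After step 2 the species present is an oxonium ion.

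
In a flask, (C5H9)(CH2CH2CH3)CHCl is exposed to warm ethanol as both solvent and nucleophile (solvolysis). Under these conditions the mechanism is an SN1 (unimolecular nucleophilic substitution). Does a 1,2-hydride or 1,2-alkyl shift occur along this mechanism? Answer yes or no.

The first-formed carbocation is secondary.
The adjacent cyclopentyl carbon already bears 2 other carbon substituents and has a hydrogen to migrate; after a 1,2-hydride shift from that carbon the positive charge sits on a tertiary centre.
Tertiary is more stable than secondary, so the shift occurs.

yes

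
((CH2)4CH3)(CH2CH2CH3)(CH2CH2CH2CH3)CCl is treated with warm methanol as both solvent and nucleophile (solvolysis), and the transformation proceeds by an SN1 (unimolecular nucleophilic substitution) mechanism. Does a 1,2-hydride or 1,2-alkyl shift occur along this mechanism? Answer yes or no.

The first-formed carbocation is tertiary.
No single 1,2-shift to an adjacent carbon would produce a more-substituted cation than the one already present, so no rearrangement occurs.

no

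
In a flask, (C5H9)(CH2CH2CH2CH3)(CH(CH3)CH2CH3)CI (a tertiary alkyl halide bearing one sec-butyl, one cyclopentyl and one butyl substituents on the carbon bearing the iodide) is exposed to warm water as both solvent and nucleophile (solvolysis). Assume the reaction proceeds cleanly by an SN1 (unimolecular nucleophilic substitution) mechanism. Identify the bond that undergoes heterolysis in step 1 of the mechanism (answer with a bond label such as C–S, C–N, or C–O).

Step 1: Rate-determining heterolysis of the C–I bond gives I⁻ and a tertiary carbocation.
The bond broken in this step is the C–I bond.

C–I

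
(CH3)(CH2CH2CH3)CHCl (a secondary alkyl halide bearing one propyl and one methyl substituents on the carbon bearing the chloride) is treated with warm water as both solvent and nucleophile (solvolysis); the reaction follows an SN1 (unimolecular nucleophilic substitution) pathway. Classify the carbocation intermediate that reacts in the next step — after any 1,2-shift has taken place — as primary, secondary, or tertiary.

Step 1: Unassisted departure of Cl⁻ (taking the C–Cl bonding pair) generates a secondary carbocation.
No single 1,2-shift to an adjacent carbon would give a more-substituted cation, so no rearrangement occurs.

secondary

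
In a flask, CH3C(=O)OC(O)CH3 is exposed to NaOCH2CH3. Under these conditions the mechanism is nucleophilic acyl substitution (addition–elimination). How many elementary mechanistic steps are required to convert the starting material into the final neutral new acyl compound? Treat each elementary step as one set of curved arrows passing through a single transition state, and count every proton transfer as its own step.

Step 1: CH3CH2O⁻ adds to the carbonyl carbon; the C=O π electrons shift onto oxygen and a tetrahedral alkoxide intermediate forms.
Step 2: Collapse of the tetrahedral intermediate: the alkoxide oxygen pushes its lone pair back to re-form C=O while CH3CO2⁻ leaves.
Total: 2 elementary steps.

2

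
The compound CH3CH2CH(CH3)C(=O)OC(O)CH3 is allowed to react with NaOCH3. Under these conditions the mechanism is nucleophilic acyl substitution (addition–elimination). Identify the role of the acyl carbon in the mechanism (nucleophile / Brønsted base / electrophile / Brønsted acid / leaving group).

electrophile

Step 1: Nucleophilic addition of CH3O⁻ to the acyl carbon breaks the π(C=O) bond and yields a tetrahedral, anionic intermediate.
The acyl carbon accepts an electron pair into an empty or π* orbital — it is the electrophile.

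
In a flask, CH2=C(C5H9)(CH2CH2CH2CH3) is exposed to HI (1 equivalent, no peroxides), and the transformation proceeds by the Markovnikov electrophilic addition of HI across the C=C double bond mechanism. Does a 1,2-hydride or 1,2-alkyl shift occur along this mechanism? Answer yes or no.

The first-formed carbocation is tertiary.
No single 1,2-shift to an adjacent carbon would produce a more-substituted cation than the one already present, so no rearrangement occurs.

no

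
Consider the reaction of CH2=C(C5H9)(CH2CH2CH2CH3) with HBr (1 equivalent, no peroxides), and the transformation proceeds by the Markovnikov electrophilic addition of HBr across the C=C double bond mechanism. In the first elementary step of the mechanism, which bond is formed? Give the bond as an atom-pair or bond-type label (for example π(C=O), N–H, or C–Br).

C–H

Step 1: Protonation of the alkene by HBr: the π bond acts as the nucleophile and picks up H⁺, giving the more stable (Markovnikov) tertiary carbocation. The H–Br bond breaks heterolytically, releasing Br⁻.
The bond formed in this step is the C–H bond.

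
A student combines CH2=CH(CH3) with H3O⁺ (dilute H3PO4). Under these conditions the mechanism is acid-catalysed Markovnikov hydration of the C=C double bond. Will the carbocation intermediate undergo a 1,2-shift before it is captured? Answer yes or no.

no

The first-formed carbocation is secondary.
No single 1,2-shift to an adjacent carbon would produce a more-substituted cation than the one already present, so no rearrangement occurs.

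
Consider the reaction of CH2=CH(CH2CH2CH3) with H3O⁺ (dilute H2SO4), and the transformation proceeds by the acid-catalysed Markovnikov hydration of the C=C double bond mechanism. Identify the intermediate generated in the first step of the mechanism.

Step 1: The π electrons of the C=C bond attack a proton of H3O⁺; Markovnikov addition places the new C–H on the less-substituted alkene carbon, so the positive charge ends up on the more-substituted carbon — a secondary carbocation. H2O is released.
After step 1 the species present is a secondary carbocation.

secondary carbocation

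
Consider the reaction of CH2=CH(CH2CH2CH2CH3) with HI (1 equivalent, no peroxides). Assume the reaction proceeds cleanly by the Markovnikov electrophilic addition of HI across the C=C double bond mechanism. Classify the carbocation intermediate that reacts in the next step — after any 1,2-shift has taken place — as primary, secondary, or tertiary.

secondary

Step 1: Electrophilic addition begins with the π(C=C) electrons forming a bond to the proton of HI. Following Markovnikov's rule, the resulting cation is secondary. The H–I bond breaks heterolytically, releasing I⁻.
No single 1,2-shift to an adjacent carbon would give a more-substituted cation, so no rearrangement occurs.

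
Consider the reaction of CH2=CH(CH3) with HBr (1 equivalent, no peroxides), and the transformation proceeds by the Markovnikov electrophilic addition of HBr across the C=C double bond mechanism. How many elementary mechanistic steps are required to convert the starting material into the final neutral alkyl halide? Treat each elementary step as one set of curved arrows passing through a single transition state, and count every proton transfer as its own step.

Step 1: Protonation of the alkene by HBr: the π bond acts as the nucleophile and picks up H⁺, giving the more stable (Markovnikov) secondary carbocation. The H–Br bond breaks heterolytically, releasing Br⁻.
(No 1,2-shift: no single shift to an adjacent carbon would give a more stable cation.)
Step 2: Nucleophilic attack by Br⁻ on the carbocation completes the addition, giving R–Br.
Total: 2 elementary steps.

2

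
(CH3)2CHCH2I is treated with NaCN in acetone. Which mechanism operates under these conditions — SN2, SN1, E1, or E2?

SN2

Conditions: a primary substrate with a strong nucleophile in the polar aprotic solvent acetone.
These conditions are the textbook signature of the SN2 pathway.
An unhindered substrate with a strong nucleophile in a polar aprotic solvent favours one-step backside displacement.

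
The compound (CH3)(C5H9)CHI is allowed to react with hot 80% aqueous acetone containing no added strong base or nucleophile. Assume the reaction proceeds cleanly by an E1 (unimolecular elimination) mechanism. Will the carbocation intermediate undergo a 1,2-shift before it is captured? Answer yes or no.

yes

The first-formed carbocation is secondary.
The adjacent cyclopentyl carbon already bears 2 other carbon substituents and has a hydrogen to migrate; after a 1,2-hydride shift from that carbon the positive charge sits on a tertiary centre.
Tertiary is more stable than secondary, so the shift occurs.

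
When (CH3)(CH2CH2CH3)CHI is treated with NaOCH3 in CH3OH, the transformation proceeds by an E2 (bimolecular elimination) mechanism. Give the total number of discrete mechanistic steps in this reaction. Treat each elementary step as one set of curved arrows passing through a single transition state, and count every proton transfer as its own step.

Step 1: Concerted anti-periplanar elimination: CH3O⁻ abstracts a β-H while I⁻ leaves, and the C–H electrons become the new C=C π bond — all in a single transition state.
Total: 1 elementary step.

1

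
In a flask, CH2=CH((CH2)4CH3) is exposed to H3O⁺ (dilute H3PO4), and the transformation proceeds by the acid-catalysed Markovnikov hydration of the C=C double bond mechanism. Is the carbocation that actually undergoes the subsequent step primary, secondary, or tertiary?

secondary

Step 1: Protonation of the alkene by H3O⁺: the π bond acts as the nucleophile and picks up H⁺, giving the more stable (Markovnikov) secondary carbocation. H2O is released.
No single 1,2-shift to an adjacent carbon would give a more-substituted cation, so no rearrangement occurs.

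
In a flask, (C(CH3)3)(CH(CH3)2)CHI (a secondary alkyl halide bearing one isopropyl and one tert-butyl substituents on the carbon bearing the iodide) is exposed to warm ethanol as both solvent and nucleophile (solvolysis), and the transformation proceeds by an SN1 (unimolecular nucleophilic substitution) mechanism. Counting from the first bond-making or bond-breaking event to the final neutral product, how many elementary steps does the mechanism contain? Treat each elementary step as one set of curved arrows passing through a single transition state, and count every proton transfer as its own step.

4

Step 1: The C–I bond breaks with both electrons going to the iodide; I⁻ leaves and a secondary carbocation remains.
Step 2: Carbocation rearrangement: a 1,2-hydride shift from the adjacent isopropyl carbon converts the initially-formed secondary cation into the more stable tertiary cation.
Step 3: Nucleophilic capture: the oxygen of CH3CH2OH bonds to the cationic carbon, producing an oxonium-ion intermediate.
Step 4: A second solvent molecule removes the proton on oxygen, giving the neutral ether product.
Total: 4 elementary steps.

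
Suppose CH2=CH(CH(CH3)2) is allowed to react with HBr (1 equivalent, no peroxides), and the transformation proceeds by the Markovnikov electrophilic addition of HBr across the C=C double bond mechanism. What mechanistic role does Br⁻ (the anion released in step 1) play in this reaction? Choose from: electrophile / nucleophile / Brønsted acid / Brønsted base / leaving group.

Step 3: Br⁻ captures the cation: a lone pair on Br⁻ fills the empty p orbital, producing the alkyl halide product.
Br⁻ (the anion released in step 1) donates an electron pair to form a new σ-bond to carbon — it is the nucleophile.

nucleophile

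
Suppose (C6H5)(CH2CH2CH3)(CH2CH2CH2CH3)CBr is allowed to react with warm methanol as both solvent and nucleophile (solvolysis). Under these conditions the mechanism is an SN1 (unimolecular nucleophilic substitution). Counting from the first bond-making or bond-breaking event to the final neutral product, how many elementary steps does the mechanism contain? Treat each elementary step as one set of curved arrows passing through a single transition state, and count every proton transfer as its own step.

Step 1: Ionisation: the C–Br σ-bond cleaves heterolytically; both bonding electrons depart with Br⁻, leaving a tertiary carbocation at the α-carbon.
(No 1,2-shift: no single shift to an adjacent carbon would give a more stable cation.)
Step 2: Nucleophilic capture: the oxygen of CH3OH bonds to the cationic carbon, producing an oxonium-ion intermediate.
Step 3: Deprotonation of the oxonium oxygen by solvent methanol yields the neutral ether.
Total: 3 elementary steps.

3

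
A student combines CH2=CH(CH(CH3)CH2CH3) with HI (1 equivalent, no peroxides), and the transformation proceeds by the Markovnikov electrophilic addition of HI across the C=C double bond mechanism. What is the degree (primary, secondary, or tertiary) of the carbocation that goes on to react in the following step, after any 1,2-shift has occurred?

tertiary

Step 1: The π electrons of the C=C bond attack a proton of HI; Markovnikov addition places the new C–H on the less-substituted alkene carbon, so the positive charge ends up on the more-substituted carbon — a secondary carbocation. The H–I bond breaks heterolytically, releasing I⁻.
Step 2: A 1,2-hydride shift from the adjacent sec-butyl carbon moves the positive charge from the secondary centre to an adjacent carbon, generating a more stable tertiary carbocation.
The cation rearranges from secondary to tertiary via a 1,2-hydride shift from the adjacent sec-butyl carbon; the tertiary cation is what reacts next.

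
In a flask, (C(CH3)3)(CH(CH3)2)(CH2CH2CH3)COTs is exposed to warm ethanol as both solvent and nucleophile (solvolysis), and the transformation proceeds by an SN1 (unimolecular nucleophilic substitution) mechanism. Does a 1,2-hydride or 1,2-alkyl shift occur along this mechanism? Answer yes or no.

no

The first-formed carbocation is tertiary.
No single 1,2-shift to an adjacent carbon would produce a more-substituted cation than the one already present, so no rearrangement occurs.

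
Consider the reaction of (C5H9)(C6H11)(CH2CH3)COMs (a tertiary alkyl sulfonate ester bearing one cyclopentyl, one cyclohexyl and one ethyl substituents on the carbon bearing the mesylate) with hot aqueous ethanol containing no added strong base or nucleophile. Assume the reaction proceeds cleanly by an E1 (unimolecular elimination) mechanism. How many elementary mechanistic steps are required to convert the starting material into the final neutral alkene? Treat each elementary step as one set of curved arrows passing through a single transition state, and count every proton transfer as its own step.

2

Step 1: Ionisation: the C–O σ-bond cleaves heterolytically; both bonding electrons depart with MsO⁻, leaving a tertiary carbocation at the α-carbon.
(No 1,2-shift: no single shift to an adjacent carbon would give a more stable cation.)
Step 2: Loss of a β-proton to a water (or ethanol) molecule of the solvent: the C–H bonding pair collapses toward the cationic carbon to form the C=C π bond, yielding the alkene.
Total: 2 elementary steps.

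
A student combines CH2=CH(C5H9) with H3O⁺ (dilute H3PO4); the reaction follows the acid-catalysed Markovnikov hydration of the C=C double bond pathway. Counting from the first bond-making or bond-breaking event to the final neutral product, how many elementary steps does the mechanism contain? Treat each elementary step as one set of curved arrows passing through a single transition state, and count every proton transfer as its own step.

Step 1: Protonation of the alkene by H3O⁺: the π bond acts as the nucleophile and picks up H⁺, giving the more stable (Markovnikov) secondary carbocation. H2O is released.
Step 2: A hydride (H with its bonding pair) migrates from the adjacent cyclopentyl carbon to the cationic centre — a 1,2-hydride shift — upgrading the secondary cation to a tertiary one.
Step 3: Nucleophilic capture of the cation by H2O produces the protonated alcohol (an oxonium ion).
Step 4: Deprotonation of the oxonium ion by a water molecule delivers the neutral alcohol and regenerates the acid catalyst.
Total: 4 elementary steps.

4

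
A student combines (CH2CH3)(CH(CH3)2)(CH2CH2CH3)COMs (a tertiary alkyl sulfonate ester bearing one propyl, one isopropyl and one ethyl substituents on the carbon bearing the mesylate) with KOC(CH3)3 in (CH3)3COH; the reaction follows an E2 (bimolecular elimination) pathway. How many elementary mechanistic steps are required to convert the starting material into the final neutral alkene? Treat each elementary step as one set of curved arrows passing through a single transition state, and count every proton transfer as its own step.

Step 1: In one step, (CH3)3CO⁻ pulls off a β-proton, the C–O bond cleaves, and a C=C double bond forms between the α- and β-carbons (E2, anti elimination).
Total: 1 elementary step.

1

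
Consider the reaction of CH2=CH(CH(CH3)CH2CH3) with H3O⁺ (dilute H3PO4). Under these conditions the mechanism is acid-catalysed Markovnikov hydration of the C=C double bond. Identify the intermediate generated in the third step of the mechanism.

Step 1: Electrophilic addition begins with the π(C=C) electrons forming a bond to the proton of H3O⁺. Following Markovnikov's rule, the resulting cation is secondary. H2O is released.
Step 2: A 1,2-hydride shift from the adjacent sec-butyl carbon moves the positive charge from the secondary centre to an adjacent carbon, generating a more stable tertiary carbocation.
Step 3: Nucleophilic capture of the cation by H2O produces the protonated alcohol (an oxonium ion).
After step 3 the species present is an oxonium ion.

oxonium ion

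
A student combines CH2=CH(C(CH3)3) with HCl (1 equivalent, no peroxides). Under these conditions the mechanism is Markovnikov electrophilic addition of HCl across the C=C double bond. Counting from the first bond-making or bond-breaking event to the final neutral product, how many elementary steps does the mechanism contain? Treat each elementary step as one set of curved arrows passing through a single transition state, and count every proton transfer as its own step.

3

Step 1: The π electrons of the C=C bond attack a proton of HCl; Markovnikov addition places the new C–H on the less-substituted alkene carbon, so the positive charge ends up on the more-substituted carbon — a secondary carbocation. The H–Cl bond breaks heterolytically, releasing Cl⁻.
Step 2: A 1,2-methyl shift from the adjacent tert-butyl carbon moves the positive charge from the secondary centre to an adjacent carbon, generating a more stable tertiary carbocation.
Step 3: Cl⁻ captures the cation: a lone pair on Cl⁻ fills the empty p orbital, producing the alkyl halide product.
Total: 3 elementary steps.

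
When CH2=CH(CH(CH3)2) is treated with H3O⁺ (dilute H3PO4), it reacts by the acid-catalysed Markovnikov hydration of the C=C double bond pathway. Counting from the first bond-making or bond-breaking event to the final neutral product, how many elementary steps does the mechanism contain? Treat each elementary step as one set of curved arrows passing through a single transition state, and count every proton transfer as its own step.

4

Step 1: Protonation of the alkene by H3O⁺: the π bond acts as the nucleophile and picks up H⁺, giving the more stable (Markovnikov) secondary carbocation. H2O is released.
Step 2: A 1,2-hydride shift from the adjacent isopropyl carbon moves the positive charge from the secondary centre to an adjacent carbon, generating a more stable tertiary carbocation.
Step 3: Water acts as the nucleophile: an oxygen lone pair bonds to the cationic carbon, giving an oxonium-ion intermediate.
Step 4: Proton transfer from the O–H of the oxonium ion to H2O completes the catalytic cycle and yields the alcohol.
Total: 4 elementary steps.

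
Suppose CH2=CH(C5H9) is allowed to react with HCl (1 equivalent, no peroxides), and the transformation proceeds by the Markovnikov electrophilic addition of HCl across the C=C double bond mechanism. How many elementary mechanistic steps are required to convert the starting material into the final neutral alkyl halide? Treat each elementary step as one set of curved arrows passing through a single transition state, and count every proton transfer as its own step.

3

Step 1: The π electrons of the C=C bond attack a proton of HCl; Markovnikov addition places the new C–H on the less-substituted alkene carbon, so the positive charge ends up on the more-substituted carbon — a secondary carbocation. The H–Cl bond breaks heterolytically, releasing Cl⁻.
Step 2: A 1,2-hydride shift from the adjacent cyclopentyl carbon moves the positive charge from the secondary centre to an adjacent carbon, generating a more stable tertiary carbocation.
Step 3: Nucleophilic attack by Cl⁻ on the carbocation completes the addition, giving R–Cl.
Total: 3 elementary steps.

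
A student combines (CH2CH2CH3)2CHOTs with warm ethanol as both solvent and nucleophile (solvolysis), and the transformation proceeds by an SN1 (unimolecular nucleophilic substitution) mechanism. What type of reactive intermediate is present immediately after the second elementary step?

Step 1: The C–O bond breaks with both electrons going to the tosylate; TsO⁻ leaves and a secondary carbocation remains.
Step 2: CH3CH2OH donates an oxygen lone pair into the empty p orbital of the cation, giving a protonated ether (an oxonium ion).
After step 2 the species present is an oxonium ion.

oxonium ion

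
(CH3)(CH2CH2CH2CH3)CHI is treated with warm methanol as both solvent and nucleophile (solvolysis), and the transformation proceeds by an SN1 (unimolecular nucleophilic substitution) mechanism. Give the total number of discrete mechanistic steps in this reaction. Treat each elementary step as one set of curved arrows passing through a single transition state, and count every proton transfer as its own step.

Step 1: The C–I bond breaks with both electrons going to the iodide; I⁻ leaves and a secondary carbocation remains.
(No 1,2-shift: no single shift to an adjacent carbon would give a more stable cation.)
Step 2: Nucleophilic capture: the oxygen of CH3OH bonds to the cationic carbon, producing an oxonium-ion intermediate.
Step 3: A second solvent molecule removes the proton on oxygen, giving the neutral ether product.
Total: 3 elementary steps.

3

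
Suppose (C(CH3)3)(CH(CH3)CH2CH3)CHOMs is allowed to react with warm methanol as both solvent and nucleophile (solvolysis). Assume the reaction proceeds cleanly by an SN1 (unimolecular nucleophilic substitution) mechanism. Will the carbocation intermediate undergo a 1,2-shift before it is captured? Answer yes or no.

yes

The first-formed carbocation is secondary.
The adjacent sec-butyl carbon already bears 2 other carbon substituents and has a hydrogen to migrate; after a 1,2-hydride shift from that carbon the positive charge sits on a tertiary centre.
Tertiary is more stable than secondary, so the shift occurs.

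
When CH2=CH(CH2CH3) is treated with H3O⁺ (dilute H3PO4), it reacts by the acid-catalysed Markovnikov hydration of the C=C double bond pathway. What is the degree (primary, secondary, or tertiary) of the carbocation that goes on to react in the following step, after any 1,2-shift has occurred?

Step 1: Electrophilic addition begins with the π(C=C) electrons forming a bond to the proton of H3O⁺. Following Markovnikov's rule, the resulting cation is secondary. H2O is released.
No single 1,2-shift to an adjacent carbon would give a more-substituted cation, so no rearrangement occurs.

secondary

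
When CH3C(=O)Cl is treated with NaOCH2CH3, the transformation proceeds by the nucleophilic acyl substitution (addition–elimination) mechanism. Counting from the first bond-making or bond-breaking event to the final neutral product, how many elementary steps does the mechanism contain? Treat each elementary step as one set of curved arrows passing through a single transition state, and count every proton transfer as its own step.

Step 1: CH3CH2O⁻ adds to the carbonyl carbon; the C=O π electrons shift onto oxygen and a tetrahedral alkoxide intermediate forms.
Step 2: Elimination step: re-formation of the carbonyl π bond drives out Cl⁻, giving the new acyl compound.
Total: 2 elementary steps.

2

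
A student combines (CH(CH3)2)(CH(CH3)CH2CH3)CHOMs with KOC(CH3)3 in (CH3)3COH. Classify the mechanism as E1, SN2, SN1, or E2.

E2

Conditions: a strong/bulky base with a secondary substrate bearing a β-hydrogen.
These conditions are the textbook signature of the E2 pathway.
A strong (often hindered) base removes a β-H in concert with loss of the leaving group — bimolecular elimination.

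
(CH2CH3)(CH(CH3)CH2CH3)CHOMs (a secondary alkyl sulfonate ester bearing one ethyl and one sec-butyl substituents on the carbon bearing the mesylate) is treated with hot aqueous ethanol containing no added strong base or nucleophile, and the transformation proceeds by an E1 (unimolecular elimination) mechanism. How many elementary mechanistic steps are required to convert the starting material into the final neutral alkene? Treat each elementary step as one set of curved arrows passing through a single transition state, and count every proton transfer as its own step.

3

Step 1: Unassisted departure of MsO⁻ (taking the C–O bonding pair) generates a secondary carbocation.
Step 2: A 1,2-hydride shift from the adjacent sec-butyl carbon moves the positive charge from the secondary centre to an adjacent carbon, generating a more stable tertiary carbocation.
Step 3: Loss of a β-proton to a water (or ethanol) molecule of the solvent: the C–H bonding pair collapses toward the cationic carbon to form the C=C π bond, yielding the alkene.
Total: 3 elementary steps.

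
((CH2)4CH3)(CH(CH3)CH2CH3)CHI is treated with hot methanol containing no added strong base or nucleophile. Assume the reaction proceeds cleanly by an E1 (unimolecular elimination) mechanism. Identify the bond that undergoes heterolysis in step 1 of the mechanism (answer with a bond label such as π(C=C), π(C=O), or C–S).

Step 1: Ionisation: the C–I σ-bond cleaves heterolytically; both bonding electrons depart with I⁻, leaving a secondary carbocation at the α-carbon.
The bond broken in this step is the C–I bond.

C–I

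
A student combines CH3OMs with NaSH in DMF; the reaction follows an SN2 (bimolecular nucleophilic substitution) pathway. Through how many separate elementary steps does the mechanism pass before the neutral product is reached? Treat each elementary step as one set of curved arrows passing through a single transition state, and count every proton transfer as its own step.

Step 1: Backside attack by HS⁻ on the carbon bearing the mesylate: the new C–S bond forms as the C–O bond breaks, with Walden inversion at carbon.
Total: 1 elementary step.

1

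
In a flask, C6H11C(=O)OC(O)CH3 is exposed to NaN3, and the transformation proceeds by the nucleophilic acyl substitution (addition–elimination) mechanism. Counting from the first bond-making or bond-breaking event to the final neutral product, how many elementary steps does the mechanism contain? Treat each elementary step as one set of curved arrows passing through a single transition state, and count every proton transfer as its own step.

2

Step 1: A lone pair on the N of N3⁻ attacks the electrophilic acyl carbon; the π(C=O) electrons move onto oxygen, giving a tetrahedral intermediate.
Step 2: An oxygen lone pair re-forms the C=O π bond as the C–O σ-bond breaks; CH3CO2⁻ is expelled.
Total: 2 elementary steps.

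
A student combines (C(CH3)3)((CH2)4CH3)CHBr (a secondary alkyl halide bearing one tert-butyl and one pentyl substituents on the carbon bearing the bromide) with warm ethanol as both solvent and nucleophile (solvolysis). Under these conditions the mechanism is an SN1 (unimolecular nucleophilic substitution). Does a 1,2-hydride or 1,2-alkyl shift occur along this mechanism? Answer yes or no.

yes

The first-formed carbocation is secondary.
The adjacent tert-butyl carbon has no hydrogen but bears methyl groups; migration of one methyl with its bonding pair (a 1,2-methyl shift) places the charge on a tertiary centre.
Tertiary is more stable than secondary, so the shift occurs.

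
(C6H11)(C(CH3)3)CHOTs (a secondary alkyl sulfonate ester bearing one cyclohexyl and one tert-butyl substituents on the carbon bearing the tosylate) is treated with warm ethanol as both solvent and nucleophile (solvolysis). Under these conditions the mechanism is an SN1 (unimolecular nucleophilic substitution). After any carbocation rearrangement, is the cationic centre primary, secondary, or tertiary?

Step 1: The C–O bond breaks with both electrons going to the tosylate; TsO⁻ leaves and a secondary carbocation remains.
Step 2: A hydride (H with its bonding pair) migrates from the adjacent cyclohexyl carbon to the cationic centre — a 1,2-hydride shift — upgrading the secondary cation to a tertiary one.
The cation rearranges from secondary to tertiary via a 1,2-hydride shift from the adjacent cyclohexyl carbon; the tertiary cation is what reacts next.

tertiary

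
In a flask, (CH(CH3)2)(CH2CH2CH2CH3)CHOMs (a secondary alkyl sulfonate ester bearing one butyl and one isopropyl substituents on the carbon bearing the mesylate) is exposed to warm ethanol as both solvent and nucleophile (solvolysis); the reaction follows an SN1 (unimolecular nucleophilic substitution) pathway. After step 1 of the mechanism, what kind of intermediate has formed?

Step 1: Rate-determining heterolysis of the C–O bond gives MsO⁻ and a secondary carbocation.
After step 1 the species present is a secondary carbocation.

secondary carbocation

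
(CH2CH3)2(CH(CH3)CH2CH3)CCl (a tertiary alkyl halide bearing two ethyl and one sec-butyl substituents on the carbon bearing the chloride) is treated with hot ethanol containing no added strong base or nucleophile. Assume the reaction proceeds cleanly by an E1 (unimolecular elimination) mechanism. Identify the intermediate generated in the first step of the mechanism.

tertiary carbocation

Step 1: Rate-determining heterolysis of the C–Cl bond gives Cl⁻ and a tertiary carbocation.
After step 1 the species present is a tertiary carbocation.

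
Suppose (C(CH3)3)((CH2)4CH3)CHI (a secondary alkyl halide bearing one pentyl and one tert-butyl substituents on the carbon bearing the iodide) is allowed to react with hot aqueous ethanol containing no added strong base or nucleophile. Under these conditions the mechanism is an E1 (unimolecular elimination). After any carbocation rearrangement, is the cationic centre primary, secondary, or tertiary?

tertiary

Step 1: Unassisted departure of I⁻ (taking the C–I bonding pair) generates a secondary carbocation.
Step 2: Carbocation rearrangement: a 1,2-methyl shift from the adjacent tert-butyl carbon converts the initially-formed secondary cation into the more stable tertiary cation.
The cation rearranges from secondary to tertiary via a 1,2-methyl shift from the adjacent tert-butyl carbon; the tertiary cation is what reacts next.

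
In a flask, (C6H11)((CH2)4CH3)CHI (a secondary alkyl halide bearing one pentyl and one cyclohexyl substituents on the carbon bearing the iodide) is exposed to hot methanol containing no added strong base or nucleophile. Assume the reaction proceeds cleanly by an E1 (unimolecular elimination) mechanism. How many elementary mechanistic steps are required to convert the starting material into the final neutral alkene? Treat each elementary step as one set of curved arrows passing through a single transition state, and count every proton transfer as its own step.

3

Step 1: Unassisted departure of I⁻ (taking the C–I bonding pair) generates a secondary carbocation.
Step 2: A 1,2-hydride shift from the adjacent cyclohexyl carbon moves the positive charge from the secondary centre to an adjacent carbon, generating a more stable tertiary carbocation.
Step 3: Loss of a β-proton to a methanol molecule of the solvent: the C–H bonding pair collapses toward the cationic carbon to form the C=C π bond, yielding the alkene.
Total: 3 elementary steps.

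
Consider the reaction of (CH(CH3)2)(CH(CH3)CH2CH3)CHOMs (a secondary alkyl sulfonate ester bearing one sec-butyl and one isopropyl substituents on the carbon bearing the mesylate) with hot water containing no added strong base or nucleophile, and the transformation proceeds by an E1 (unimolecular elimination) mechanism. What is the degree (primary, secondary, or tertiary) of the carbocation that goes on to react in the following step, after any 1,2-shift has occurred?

tertiary

Step 1: Ionisation: the C–O σ-bond cleaves heterolytically; both bonding electrons depart with MsO⁻, leaving a secondary carbocation at the α-carbon.
Step 2: A hydride (H with its bonding pair) migrates from the adjacent sec-butyl carbon to the cationic centre — a 1,2-hydride shift — upgrading the secondary cation to a tertiary one.
The cation rearranges from secondary to tertiary via a 1,2-hydride shift from the adjacent sec-butyl carbon; the tertiary cation is what reacts next.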